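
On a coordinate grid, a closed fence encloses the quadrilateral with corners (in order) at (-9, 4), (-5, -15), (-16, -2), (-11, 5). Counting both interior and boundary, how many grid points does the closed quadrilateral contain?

The shoelace formula gives twice the area as |((-9)·(-15) − (-5)·4) + ((-5)·(-2) − (-16)·(-15)) + ((-16)·5 − (-11)·(-2)) + ((-11)·4 − (-9)·5)| = 176, so the area is 88.
Summing gcd(|Δx|,|Δy|) over the edges gives the boundary count: gcd(4,19) + gcd(11,13) + gcd(5,7) + gcd(2,1) = 1+1+1+1 = 4.
Pick's theorem gives I = A − B/2 + 1 = 88 − 4/2 + 1 = 87, so the closed region contains I + B = 87 + 4 = 91 lattice points.

91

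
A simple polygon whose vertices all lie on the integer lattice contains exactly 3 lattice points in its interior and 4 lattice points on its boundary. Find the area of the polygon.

By Pick's theorem, A = I + B/2 − 1 = 3 + 4/2 − 1 = 4.

4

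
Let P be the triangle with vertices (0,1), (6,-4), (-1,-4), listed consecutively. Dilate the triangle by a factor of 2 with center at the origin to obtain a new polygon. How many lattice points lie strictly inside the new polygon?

The shoelace formula gives twice the area as |(0·(-4) − 6·1) + (6·(-4) − (-1)·(-4)) + ((-1)·1 − 0·(-4))| = 35, so the area is 35/2.
Summing gcd(|Δx|,|Δy|) over the edges gives the boundary count: gcd(6,5) + gcd(7,0) + gcd(1,5) = 1+7+1 = 9.
Scaling by 2 multiplies the area by 2² = 4 (so the new area is 70) and multiplies the boundary lattice-point count by 2, giving 18.
By Pick's theorem, the interior count of the dilated polygon is 70 − 18/2 + 1 = 62.

62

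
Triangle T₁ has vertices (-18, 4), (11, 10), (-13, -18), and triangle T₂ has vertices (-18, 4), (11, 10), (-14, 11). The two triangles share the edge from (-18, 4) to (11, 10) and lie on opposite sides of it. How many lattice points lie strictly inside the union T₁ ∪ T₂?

The union is the simple quadrilateral with vertices (-18, 4), (-13, -18), (11, 10), (-14, 11) in order.
The shoelace formula gives twice the area as |((-18)·(-18) − (-13)·4) + ((-13)·10 − 11·(-18)) + (11·11 − (-14)·10) + ((-14)·4 − (-18)·11)| = 847, so the area is 423.5.
Along each edge there are gcd(|Δx|,|Δy|)+1 lattice points, so counting each shared vertex once the boundary has gcd(5,22) + gcd(24,28) + gcd(25,1) + gcd(4,7) = 1+4+1+1 = 7.
By Pick's theorem I = A − B/2 + 1 = 423.5 − 7/2 + 1 = 421.

421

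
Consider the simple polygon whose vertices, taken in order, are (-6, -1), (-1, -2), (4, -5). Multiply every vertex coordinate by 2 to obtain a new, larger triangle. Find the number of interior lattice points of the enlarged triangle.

The shoelace formula gives twice the area as |((-6)·(-2) − (-1)·(-1)) + ((-1)·(-5) − 4·(-2)) + (4·(-1) − (-6)·(-5))| = 10, so the area is 5.
The number of boundary lattice points is Σ gcd(|Δx|,|Δy|) = gcd(5,1) + gcd(5,3) + gcd(10,4) = 1+1+2 = 4.
Scaling by 2 multiplies the area by 2² = 4 (so the new area is 20) and multiplies the boundary lattice-point count by 2, giving 8.
By Pick's theorem, the interior count of the dilated polygon is 20 − 8/2 + 1 = 17.

17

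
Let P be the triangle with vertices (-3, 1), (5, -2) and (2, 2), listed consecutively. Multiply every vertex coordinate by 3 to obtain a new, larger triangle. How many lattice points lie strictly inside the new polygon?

The shoelace formula gives twice the area as |[(-3)·(-2) − 5·1] + [5·2 − 2·(-2)] + [2·1 − (-3)·2]| = 23, so the area is 23/2.
Along each edge there are gcd(|Δx|,|Δy|)+1 lattice points, so counting each shared vertex once the boundary has gcd(8,3) + gcd(3,4) + gcd(5,1) = 1+1+1 = 3.
Scaling by 3 multiplies the area by 3² = 9 (so the new area is 207/2) and multiplies the boundary lattice-point count by 3, giving 9.
By Pick's theorem, the interior count of the dilated polygon is 207/2 − 9/2 + 1 = 100.

100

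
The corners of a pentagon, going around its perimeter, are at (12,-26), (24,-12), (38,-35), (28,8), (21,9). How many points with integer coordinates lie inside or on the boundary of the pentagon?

By the shoelace formula, twice the signed area is |(12·(-12) − 24·(-26)) + (24·(-35) − 38·(-12)) + (38·8 − 28·(-35)) + (28·9 − 21·8) + (21·(-26) − 12·9)| = 810, so the area is 405.
Along each edge there are gcd(|Δx|,|Δy|)+1 lattice points, so counting each shared vertex once the boundary has gcd(12,14) + gcd(14,23) + gcd(10,43) + gcd(7,1) + gcd(9,35) = 2+1+1+1+1 = 6.
Pick's theorem gives I = A − B/2 + 1 = 405 − 6/2 + 1 = 403, so the closed region contains I + B = 403 + 6 = 409 lattice points.

409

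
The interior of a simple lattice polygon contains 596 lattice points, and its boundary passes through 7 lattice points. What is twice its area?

1197

By Pick's theorem, A = I + B/2 − 1 = 596 + 7/2 − 1 = 1197/2.
Hence 2A = 1197.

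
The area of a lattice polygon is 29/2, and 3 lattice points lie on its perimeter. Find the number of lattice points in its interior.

14

From Pick's theorem, I = A − B/2 + 1 = 29/2 − 3/2 + 1 = 14.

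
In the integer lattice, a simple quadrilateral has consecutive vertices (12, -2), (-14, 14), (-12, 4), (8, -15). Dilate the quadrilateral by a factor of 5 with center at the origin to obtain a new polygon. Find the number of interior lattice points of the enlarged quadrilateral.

7036

The shoelace formula gives twice the area as |(12·14 − (-14)·(-2)) + ((-14)·4 − (-12)·14) + ((-12)·(-15) − 8·4) + (8·(-2) − 12·(-15))| = 564, so the area is 282.
The number of boundary lattice points is Σ gcd(|Δx|,|Δy|) = gcd(26,16) + gcd(2,10) + gcd(20,19) + gcd(4,13) = 2+2+1+1 = 6.
Scaling by 5 multiplies the area by 5² = 25 (so the new area is 7050) and multiplies the boundary lattice-point count by 5, giving 30.
By Pick's theorem, the interior count of the dilated polygon is 7050 − 30/2 + 1 = 7036.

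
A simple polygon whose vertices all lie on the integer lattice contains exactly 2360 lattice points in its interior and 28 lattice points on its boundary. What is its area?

By Pick's theorem, A = I + B/2 − 1 = 2360 + 28/2 − 1 = 2373.

2373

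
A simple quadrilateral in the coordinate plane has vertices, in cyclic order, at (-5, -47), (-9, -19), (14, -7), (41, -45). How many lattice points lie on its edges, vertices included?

Summing gcd(|Δx|,|Δy|) over the edges gives the boundary count: gcd(4,28) + gcd(23,12) + gcd(27,38) + gcd(46,2) = 4+1+1+2 = 8.

8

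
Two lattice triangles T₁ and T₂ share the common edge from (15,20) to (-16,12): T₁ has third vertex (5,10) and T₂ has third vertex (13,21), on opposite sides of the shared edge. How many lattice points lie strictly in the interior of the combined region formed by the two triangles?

The union is the simple quadrilateral with vertices (15,20), (5,10), (-16,12), (13,21) in order.
Using the shoelace formula, 2A = |[15·10 − 5·20] + [5·12 − (-16)·10] + [(-16)·21 − 13·12] + [13·20 − 15·21]| = 277, so the area is 277/2.
Along each edge there are gcd(|Δx|,|Δy|)+1 lattice points, so counting each shared vertex once the boundary has gcd(10,10) + gcd(21,2) + gcd(29,9) + gcd(2,1) = 10+1+1+1 = 13.
By Pick's theorem I = A − B/2 + 1 = 277/2 − 13/2 + 1 = 133.

133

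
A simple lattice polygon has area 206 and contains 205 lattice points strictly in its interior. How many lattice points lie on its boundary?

Pick's theorem gives A = I + B/2 − 1, so B = 2(A − I + 1) = 2(206 − 205 + 1) = 4.

4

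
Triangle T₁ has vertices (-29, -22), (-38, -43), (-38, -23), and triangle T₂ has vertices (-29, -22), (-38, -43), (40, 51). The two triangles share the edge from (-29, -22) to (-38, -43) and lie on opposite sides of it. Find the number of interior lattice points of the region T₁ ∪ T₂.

475

The union is the simple quadrilateral with vertices (-29, -22), (-38, -23), (-38, -43), (40, 51) in order.
Using the shoelace formula, 2A = |((-29)·(-23) − (-38)·(-22)) + ((-38)·(-43) − (-38)·(-23)) + ((-38)·51 − 40·(-43)) + (40·(-22) − (-29)·51)| = 972, so the area is 486.
The number of boundary lattice points is Σ gcd(|Δx|,|Δy|) = gcd(9,1) + gcd(0,20) + gcd(78,94) + gcd(69,73) = 1+20+2+1 = 24.
By Pick's theorem I = A − B/2 + 1 = 486 − 24/2 + 1 = 475.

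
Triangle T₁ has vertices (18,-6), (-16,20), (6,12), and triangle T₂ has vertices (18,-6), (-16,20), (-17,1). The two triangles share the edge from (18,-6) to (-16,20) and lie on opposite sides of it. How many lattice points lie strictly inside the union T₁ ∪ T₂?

The union is the simple quadrilateral with vertices (18,-6), (6,12), (-16,20), (-17,1) in order.
By the shoelace formula, twice the signed area is |(18·12 − 6·(-6)) + (6·20 − (-16)·12) + ((-16)·1 − (-17)·20) + ((-17)·(-6) − 18·1)| = 972, so the area is 486.
Along each edge there are gcd(|Δx|,|Δy|)+1 lattice points, so counting each shared vertex once the boundary has gcd(12,18) + gcd(22,8) + gcd(1,19) + gcd(35,7) = 6+2+1+7 = 16.
By Pick's theorem I = A − B/2 + 1 = 486 − 16/2 + 1 = 479.

479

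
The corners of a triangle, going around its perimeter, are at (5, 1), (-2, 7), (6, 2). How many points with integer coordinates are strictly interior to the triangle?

6

By the shoelace formula, twice the signed area is |[5·7 − (-2)·1] + [(-2)·2 − 6·7] + [6·1 − 5·2]| = 13, so the area is 6.5.
Summing gcd(|Δx|,|Δy|) over the edges gives the boundary count: gcd(7,6) + gcd(8,5) + gcd(1,1) = 1+1+1 = 3.
By Pick's theorem A = I + B/2 − 1, so I = 6.5 − 3/2 + 1 = 6.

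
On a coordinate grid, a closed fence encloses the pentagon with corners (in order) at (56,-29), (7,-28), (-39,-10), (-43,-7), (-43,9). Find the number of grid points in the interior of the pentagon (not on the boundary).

Using the shoelace formula, 2A = |[56·(-28) − 7·(-29)] + [7·(-10) − (-39)·(-28)] + [(-39)·(-7) − (-43)·(-10)] + [(-43)·9 − (-43)·(-7)] + [(-43)·(-29) − 56·9]| = 2629, so the area is 1314.5.
The number of boundary lattice points is Σ gcd(|Δx|,|Δy|) = gcd(49,1) + gcd(46,18) + gcd(4,3) + gcd(0,16) + gcd(99,38) = 1+2+1+16+1 = 21.
Pick's theorem gives I = A − B/2 + 1 = 1314.5 − 21/2 + 1 = 1305.

1305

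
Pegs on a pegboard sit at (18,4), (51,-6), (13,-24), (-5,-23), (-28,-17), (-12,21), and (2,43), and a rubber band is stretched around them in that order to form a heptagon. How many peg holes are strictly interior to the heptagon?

2272

Using the shoelace formula, 2A = |(18·(-6) − 51·4) + (51·(-24) − 13·(-6)) + (13·(-23) − (-5)·(-24)) + ((-5)·(-17) − (-28)·(-23)) + ((-28)·21 − (-12)·(-17)) + ((-12)·43 − 2·21) + (2·4 − 18·43)| = 4552, so the area is 2276.
The number of boundary lattice points is Σ gcd(|Δx|,|Δy|) = gcd(33,10) + gcd(38,18) + gcd(18,1) + gcd(23,6) + gcd(16,38) + gcd(14,22) + gcd(16,39) = 1+2+1+1+2+2+1 = 10.
By Pick's theorem A = I + B/2 − 1, so I = 2276 − 10/2 + 1 = 2272.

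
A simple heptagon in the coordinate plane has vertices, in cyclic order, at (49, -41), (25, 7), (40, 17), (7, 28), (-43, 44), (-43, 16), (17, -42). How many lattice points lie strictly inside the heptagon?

4027

Using the shoelace formula, 2A = |[49·7 − 25·(-41)] + [25·17 − 40·7] + [40·28 − 7·17] + [7·44 − (-43)·28] + [(-43)·16 − (-43)·44] + [(-43)·(-42) − 17·16] + [17·(-41) − 49·(-42)]| = 8125, so the area is 8125/2.
Along each edge there are gcd(|Δx|,|Δy|)+1 lattice points, so counting each shared vertex once the boundary has gcd(24,48) + gcd(15,10) + gcd(33,11) + gcd(50,16) + gcd(0,28) + gcd(60,58) + gcd(32,1) = 24+5+11+2+28+2+1 = 73.
Pick's theorem gives I = A − B/2 + 1 = 8125/2 − 73/2 + 1 = 4027.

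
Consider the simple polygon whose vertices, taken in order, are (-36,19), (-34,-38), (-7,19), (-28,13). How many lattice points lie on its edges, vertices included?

Summing gcd(|Δx|,|Δy|) over the edges gives the boundary count: gcd(2,57) + gcd(27,57) + gcd(21,6) + gcd(8,6) = 1+3+3+2 = 9.

9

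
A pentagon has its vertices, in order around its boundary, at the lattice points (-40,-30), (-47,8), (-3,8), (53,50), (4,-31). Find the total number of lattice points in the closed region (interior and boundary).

2961

By the shoelace formula, twice the signed area is |[(-40)·8 − (-47)·(-30)] + [(-47)·8 − (-3)·8] + [(-3)·50 − 53·8] + [53·(-31) − 4·50] + [4·(-30) − (-40)·(-31)]| = 5859, so the area is 2929.5.
Along each edge there are gcd(|Δx|,|Δy|)+1 lattice points, so counting each shared vertex once the boundary has gcd(7,38) + gcd(44,0) + gcd(56,42) + gcd(49,81) + gcd(44,1) = 1+44+14+1+1 = 61.
Pick's theorem gives I = A − B/2 + 1 = 2929.5 − 61/2 + 1 = 2900, so the closed region contains I + B = 2900 + 61 = 2961 lattice points.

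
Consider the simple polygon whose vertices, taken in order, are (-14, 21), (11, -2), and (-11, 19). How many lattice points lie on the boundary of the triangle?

Summing gcd(|Δx|,|Δy|) over the edges gives the boundary count: gcd(25,23) + gcd(22,21) + gcd(3,2) = 1+1+1 = 3.

3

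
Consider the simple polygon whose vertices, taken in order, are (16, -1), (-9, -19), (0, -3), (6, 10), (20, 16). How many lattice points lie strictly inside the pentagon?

The shoelace formula gives twice the area as |[16·(-19) − (-9)·(-1)] + [(-9)·(-3) − 0·(-19)] + [0·10 − 6·(-3)] + [6·16 − 20·10] + [20·(-1) − 16·16]| = 648, so the area is 324.
The number of boundary lattice points is Σ gcd(|Δx|,|Δy|) = gcd(25,18) + gcd(9,16) + gcd(6,13) + gcd(14,6) + gcd(4,17) = 1+1+1+2+1 = 6.
By Pick's theorem A = I + B/2 − 1, so I = 324 − 6/2 + 1 = 322.

322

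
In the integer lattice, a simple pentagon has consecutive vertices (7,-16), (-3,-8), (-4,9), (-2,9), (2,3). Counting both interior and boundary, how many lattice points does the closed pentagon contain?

134

The shoelace formula gives twice the area as |(7·(-8) − (-3)·(-16)) + ((-3)·9 − (-4)·(-8)) + ((-4)·9 − (-2)·9) + ((-2)·3 − 2·9) + (2·(-16) − 7·3)| = 258, so the area is 129.
Summing gcd(|Δx|,|Δy|) over the edges gives the boundary count: gcd(10,8) + gcd(1,17) + gcd(2,0) + gcd(4,6) + gcd(5,19) = 2+1+2+2+1 = 8.
Pick's theorem gives I = A − B/2 + 1 = 129 − 8/2 + 1 = 126, so the closed region contains I + B = 126 + 8 = 134 lattice points.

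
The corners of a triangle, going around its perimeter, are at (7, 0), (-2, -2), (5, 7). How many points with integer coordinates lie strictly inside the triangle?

Using the shoelace formula, 2A = |[7·(-2) − (-2)·0] + [(-2)·7 − 5·(-2)] + [5·0 − 7·7]| = 67, so the area is 67/2.
Summing gcd(|Δx|,|Δy|) over the edges gives the boundary count: gcd(9,2) + gcd(7,9) + gcd(2,7) = 1+1+1 = 3.
By Pick's theorem A = I + B/2 − 1, so I = 67/2 − 3/2 + 1 = 33.

33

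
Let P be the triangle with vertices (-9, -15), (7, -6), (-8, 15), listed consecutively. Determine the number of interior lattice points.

By the shoelace formula, twice the signed area is |((-9)·(-6) − 7·(-15)) + (7·15 − (-8)·(-6)) + ((-8)·(-15) − (-9)·15)| = 471, so the area is 471/2.
Along each edge there are gcd(|Δx|,|Δy|)+1 lattice points, so counting each shared vertex once the boundary has gcd(16,9) + gcd(15,21) + gcd(1,30) = 1+3+1 = 5.
By Pick's theorem A = I + B/2 − 1, so I = 471/2 − 5/2 + 1 = 234.

234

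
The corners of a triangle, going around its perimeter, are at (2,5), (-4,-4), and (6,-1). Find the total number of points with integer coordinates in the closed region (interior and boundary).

Using the shoelace formula, 2A = |[2·(-4) − (-4)·5] + [(-4)·(-1) − 6·(-4)] + [6·5 − 2·(-1)]| = 72, so the area is 36.
Along each edge there are gcd(|Δx|,|Δy|)+1 lattice points, so counting each shared vertex once the boundary has gcd(6,9) + gcd(10,3) + gcd(4,6) = 3+1+2 = 6.
Pick's theorem gives I = A − B/2 + 1 = 36 − 6/2 + 1 = 34, so the closed region contains I + B = 34 + 6 = 40 lattice points.

40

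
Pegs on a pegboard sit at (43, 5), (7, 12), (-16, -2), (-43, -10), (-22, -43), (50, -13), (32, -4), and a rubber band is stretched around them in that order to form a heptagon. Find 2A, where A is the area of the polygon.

5346

The shoelace formula gives twice the area as |(43·12 − 7·5) + (7·(-2) − (-16)·12) + ((-16)·(-10) − (-43)·(-2)) + ((-43)·(-43) − (-22)·(-10)) + ((-22)·(-13) − 50·(-43)) + (50·(-4) − 32·(-13)) + (32·5 − 43·(-4))| = 5346, so the area is 2673.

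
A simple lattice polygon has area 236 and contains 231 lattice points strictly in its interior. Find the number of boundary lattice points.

12

Pick's theorem gives A = I + B/2 − 1, so B = 2(A − I + 1) = 2(236 − 231 + 1) = 12.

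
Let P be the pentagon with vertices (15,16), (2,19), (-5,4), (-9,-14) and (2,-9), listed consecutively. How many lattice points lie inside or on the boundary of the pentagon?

373

The shoelace formula gives twice the area as |(15·19 − 2·16) + (2·4 − (-5)·19) + ((-5)·(-14) − (-9)·4) + ((-9)·(-9) − 2·(-14)) + (2·16 − 15·(-9))| = 738, so the area is 369.
Summing gcd(|Δx|,|Δy|) over the edges gives the boundary count: gcd(13,3) + gcd(7,15) + gcd(4,18) + gcd(11,5) + gcd(13,25) = 1+1+2+1+1 = 6.
Pick's theorem gives I = A − B/2 + 1 = 369 − 6/2 + 1 = 367, so the closed region contains I + B = 367 + 6 = 373 lattice points.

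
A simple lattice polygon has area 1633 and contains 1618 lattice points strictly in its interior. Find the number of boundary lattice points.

32

Pick's theorem gives A = I + B/2 − 1, so B = 2(A − I + 1) = 2(1633 − 1618 + 1) = 32.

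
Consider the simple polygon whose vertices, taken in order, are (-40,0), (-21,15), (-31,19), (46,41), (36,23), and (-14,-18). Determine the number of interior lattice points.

Using the shoelace formula, 2A = |((-40)·15 − (-21)·0) + ((-21)·19 − (-31)·15) + ((-31)·41 − 46·19) + (46·23 − 36·41) + (36·(-18) − (-14)·23) + ((-14)·0 − (-40)·(-18))| = 4143, so the area is 2071.5.
Summing gcd(|Δx|,|Δy|) over the edges gives the boundary count: gcd(19,15) + gcd(10,4) + gcd(77,22) + gcd(10,18) + gcd(50,41) + gcd(26,18) = 1+2+11+2+1+2 = 19.
By Pick's theorem A = I + B/2 − 1, so I = 2071.5 − 19/2 + 1 = 2063.

2063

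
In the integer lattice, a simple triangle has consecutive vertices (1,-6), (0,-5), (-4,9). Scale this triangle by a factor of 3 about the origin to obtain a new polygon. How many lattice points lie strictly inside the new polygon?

34

Using the shoelace formula, 2A = |[1·(-5) − 0·(-6)] + [0·9 − (-4)·(-5)] + [(-4)·(-6) − 1·9]| = 10, so the area is 5.
Summing gcd(|Δx|,|Δy|) over the edges gives the boundary count: gcd(1,1) + gcd(4,14) + gcd(5,15) = 1+2+5 = 8.
Scaling by 3 multiplies the area by 3² = 9 (so the new area is 45) and multiplies the boundary lattice-point count by 3, giving 24.
By Pick's theorem, the interior count of the dilated polygon is 45 − 24/2 + 1 = 34.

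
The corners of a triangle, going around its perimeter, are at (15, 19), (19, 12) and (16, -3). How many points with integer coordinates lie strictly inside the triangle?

By the shoelace formula, twice the signed area is |[15·12 − 19·19] + [19·(-3) − 16·12] + [16·19 − 15·(-3)]| = 81, so the area is 81/2.
Along each edge there are gcd(|Δx|,|Δy|)+1 lattice points, so counting each shared vertex once the boundary has gcd(4,7) + gcd(3,15) + gcd(1,22) = 1+3+1 = 5.
Pick's theorem gives I = A − B/2 + 1 = 81/2 − 5/2 + 1 = 39.

39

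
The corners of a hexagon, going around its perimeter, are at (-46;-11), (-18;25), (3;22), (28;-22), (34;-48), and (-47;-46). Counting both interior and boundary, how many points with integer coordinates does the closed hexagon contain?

The shoelace formula gives twice the area as |[(-46)·25 − (-18)·(-11)] + [(-18)·22 − 3·25] + [3·(-22) − 28·22] + [28·(-48) − 34·(-22)] + [34·(-46) − (-47)·(-48)] + [(-47)·(-11) − (-46)·(-46)]| = 8516, so the area is 4258.
Summing gcd(|Δx|,|Δy|) over the edges gives the boundary count: gcd(28,36) + gcd(21,3) + gcd(25,44) + gcd(6,26) + gcd(81,2) + gcd(1,35) = 4+3+1+2+1+1 = 12.
Pick's theorem gives I = A − B/2 + 1 = 4258 − 12/2 + 1 = 4253, so the closed region contains I + B = 4253 + 12 = 4265 lattice points.

4265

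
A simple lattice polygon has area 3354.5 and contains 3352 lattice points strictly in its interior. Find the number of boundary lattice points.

7

Pick's theorem gives A = I + B/2 − 1, so B = 2(A − I + 1) = 2(3354.5 − 3352 + 1) = 7.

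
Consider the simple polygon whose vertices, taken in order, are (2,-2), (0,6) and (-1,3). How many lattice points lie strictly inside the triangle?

By the shoelace formula, twice the signed area is |[2·6 − 0·(-2)] + [0·3 − (-1)·6] + [(-1)·(-2) − 2·3]| = 14, so the area is 7.
Summing gcd(|Δx|,|Δy|) over the edges gives the boundary count: gcd(2,8) + gcd(1,3) + gcd(3,5) = 2+1+1 = 4.
Pick's theorem gives I = A − B/2 + 1 = 7 − 4/2 + 1 = 6.

6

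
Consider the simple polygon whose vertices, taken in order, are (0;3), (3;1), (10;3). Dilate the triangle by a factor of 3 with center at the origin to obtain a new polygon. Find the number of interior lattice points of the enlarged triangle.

The shoelace formula gives twice the area as |(0·1 − 3·3) + (3·3 − 10·1) + (10·3 − 0·3)| = 20, so the area is 10.
The number of boundary lattice points is Σ gcd(|Δx|,|Δy|) = gcd(3,2) + gcd(7,2) + gcd(10,0) = 1+1+10 = 12.
Scaling by 3 multiplies the area by 3² = 9 (so the new area is 90) and multiplies the boundary lattice-point count by 3, giving 36.
By Pick's theorem, the interior count of the dilated polygon is 90 − 36/2 + 1 = 73.

73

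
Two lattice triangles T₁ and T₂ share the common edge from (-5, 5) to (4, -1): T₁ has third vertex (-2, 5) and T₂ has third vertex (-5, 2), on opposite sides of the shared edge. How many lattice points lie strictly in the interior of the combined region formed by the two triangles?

The union is the simple quadrilateral with vertices (-5, 5), (-2, 5), (4, -1), (-5, 2) in order.
By the shoelace formula, twice the signed area is |((-5)·5 − (-2)·5) + ((-2)·(-1) − 4·5) + (4·2 − (-5)·(-1)) + ((-5)·5 − (-5)·2)| = 45, so the area is 22.5.
The number of boundary lattice points is Σ gcd(|Δx|,|Δy|) = gcd(3,0) + gcd(6,6) + gcd(9,3) + gcd(0,3) = 3+6+3+3 = 15.
By Pick's theorem I = A − B/2 + 1 = 22.5 − 15/2 + 1 = 16.

16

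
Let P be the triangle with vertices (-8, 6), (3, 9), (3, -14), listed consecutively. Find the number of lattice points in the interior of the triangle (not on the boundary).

115

By the shoelace formula, twice the signed area is |((-8)·9 − 3·6) + (3·(-14) − 3·9) + (3·6 − (-8)·(-14))| = 253, so the area is 253/2.
The number of boundary lattice points is Σ gcd(|Δx|,|Δy|) = gcd(11,3) + gcd(0,23) + gcd(11,20) = 1+23+1 = 25.
By Pick's theorem A = I + B/2 − 1, so I = 253/2 − 25/2 + 1 = 115.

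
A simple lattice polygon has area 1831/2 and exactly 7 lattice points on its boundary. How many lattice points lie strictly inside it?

Pick's theorem A = I + B/2 − 1 rearranges to I = A − B/2 + 1 = 1831/2 − 7/2 + 1 = 913.

913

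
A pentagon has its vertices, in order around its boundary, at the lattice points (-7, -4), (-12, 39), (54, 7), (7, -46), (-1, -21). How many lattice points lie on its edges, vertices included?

6

Summing gcd(|Δx|,|Δy|) over the edges gives the boundary count: gcd(5,43) + gcd(66,32) + gcd(47,53) + gcd(8,25) + gcd(6,17) = 1+2+1+1+1 = 6.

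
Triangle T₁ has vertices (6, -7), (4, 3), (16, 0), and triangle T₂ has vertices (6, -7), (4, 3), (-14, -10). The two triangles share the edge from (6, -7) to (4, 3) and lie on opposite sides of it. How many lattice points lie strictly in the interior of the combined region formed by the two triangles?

158

The union is the simple quadrilateral with vertices (6, -7), (16, 0), (4, 3), (-14, -10) in order.
By the shoelace formula, twice the signed area is |[6·0 − 16·(-7)] + [16·3 − 4·0] + [4·(-10) − (-14)·3] + [(-14)·(-7) − 6·(-10)]| = 320, so the area is 160.
Along each edge there are gcd(|Δx|,|Δy|)+1 lattice points, so counting each shared vertex once the boundary has gcd(10,7) + gcd(12,3) + gcd(18,13) + gcd(20,3) = 1+3+1+1 = 6.
By Pick's theorem I = A − B/2 + 1 = 160 − 6/2 + 1 = 158.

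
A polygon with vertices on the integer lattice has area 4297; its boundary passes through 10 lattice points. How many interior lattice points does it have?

4293

Pick's theorem A = I + B/2 − 1 rearranges to I = A − B/2 + 1 = 4297 − 10/2 + 1 = 4293.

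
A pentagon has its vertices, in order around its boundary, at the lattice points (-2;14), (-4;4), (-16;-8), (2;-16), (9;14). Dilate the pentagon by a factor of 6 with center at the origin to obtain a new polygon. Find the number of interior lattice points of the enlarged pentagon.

13273

Using the shoelace formula, 2A = |[(-2)·4 − (-4)·14] + [(-4)·(-8) − (-16)·4] + [(-16)·(-16) − 2·(-8)] + [2·14 − 9·(-16)] + [9·14 − (-2)·14]| = 742, so the area is 371.
Along each edge there are gcd(|Δx|,|Δy|)+1 lattice points, so counting each shared vertex once the boundary has gcd(2,10) + gcd(12,12) + gcd(18,8) + gcd(7,30) + gcd(11,0) = 2+12+2+1+11 = 28.
Scaling by 6 multiplies the area by 6² = 36 (so the new area is 13356) and multiplies the boundary lattice-point count by 6, giving 168.
By Pick's theorem, the interior count of the dilated polygon is 13356 − 168/2 + 1 = 13273.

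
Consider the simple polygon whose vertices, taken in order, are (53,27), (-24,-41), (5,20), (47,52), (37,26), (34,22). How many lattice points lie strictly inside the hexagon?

1747

The shoelace formula gives twice the area as |(53·(-41) − (-24)·27) + ((-24)·20 − 5·(-41)) + (5·52 − 47·20) + (47·26 − 37·52) + (37·22 − 34·26) + (34·27 − 53·22)| = 3500, so the area is 1750.
Along each edge there are gcd(|Δx|,|Δy|)+1 lattice points, so counting each shared vertex once the boundary has gcd(77,68) + gcd(29,61) + gcd(42,32) + gcd(10,26) + gcd(3,4) + gcd(19,5) = 1+1+2+2+1+1 = 8.
By Pick's theorem A = I + B/2 − 1, so I = 1750 − 8/2 + 1 = 1747.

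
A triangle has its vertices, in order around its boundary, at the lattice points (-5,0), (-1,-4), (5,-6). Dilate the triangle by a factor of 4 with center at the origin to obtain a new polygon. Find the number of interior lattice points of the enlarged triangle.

113

By the shoelace formula, twice the signed area is |[(-5)·(-4) − (-1)·0] + [(-1)·(-6) − 5·(-4)] + [5·0 − (-5)·(-6)]| = 16, so the area is 8.
Summing gcd(|Δx|,|Δy|) over the edges gives the boundary count: gcd(4,4) + gcd(6,2) + gcd(10,6) = 4+2+2 = 8.
Scaling by 4 multiplies the area by 4² = 16 (so the new area is 128) and multiplies the boundary lattice-point count by 4, giving 32.
By Pick's theorem, the interior count of the dilated polygon is 128 − 32/2 + 1 = 113.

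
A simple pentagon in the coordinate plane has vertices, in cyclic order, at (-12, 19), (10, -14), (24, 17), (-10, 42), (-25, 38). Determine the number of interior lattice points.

1150

The shoelace formula gives twice the area as |[(-12)·(-14) − 10·19] + [10·17 − 24·(-14)] + [24·42 − (-10)·17] + [(-10)·38 − (-25)·42] + [(-25)·19 − (-12)·38]| = 2313, so the area is 2313/2.
Summing gcd(|Δx|,|Δy|) over the edges gives the boundary count: gcd(22,33) + gcd(14,31) + gcd(34,25) + gcd(15,4) + gcd(13,19) = 11+1+1+1+1 = 15.
By Pick's theorem A = I + B/2 − 1, so I = 2313/2 − 15/2 + 1 = 1150.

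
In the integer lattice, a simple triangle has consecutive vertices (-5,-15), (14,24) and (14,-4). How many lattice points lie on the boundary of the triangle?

30

Summing gcd(|Δx|,|Δy|) over the edges gives the boundary count: gcd(19,39) + gcd(0,28) + gcd(19,11) = 1+28+1 = 30.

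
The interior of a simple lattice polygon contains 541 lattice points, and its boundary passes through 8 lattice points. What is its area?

By Pick's theorem, A = I + B/2 − 1 = 541 + 8/2 − 1 = 544.

544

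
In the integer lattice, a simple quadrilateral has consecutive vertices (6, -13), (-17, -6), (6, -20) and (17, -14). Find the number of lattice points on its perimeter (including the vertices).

4

Summing gcd(|Δx|,|Δy|) over the edges gives the boundary count: gcd(23,7) + gcd(23,14) + gcd(11,6) + gcd(11,1) = 1+1+1+1 = 4.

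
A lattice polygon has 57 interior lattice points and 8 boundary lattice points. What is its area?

60

Pick's theorem states A = I + B/2 − 1, so A = 57 + 8/2 − 1 = 60.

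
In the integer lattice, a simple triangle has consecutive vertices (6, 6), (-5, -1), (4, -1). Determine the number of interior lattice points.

27

The shoelace formula gives twice the area as |[6·(-1) − (-5)·6] + [(-5)·(-1) − 4·(-1)] + [4·6 − 6·(-1)]| = 63, so the area is 63/2.
The number of boundary lattice points is Σ gcd(|Δx|,|Δy|) = gcd(11,7) + gcd(9,0) + gcd(2,7) = 1+9+1 = 11.
Pick's theorem gives I = A − B/2 + 1 = 63/2 − 11/2 + 1 = 27.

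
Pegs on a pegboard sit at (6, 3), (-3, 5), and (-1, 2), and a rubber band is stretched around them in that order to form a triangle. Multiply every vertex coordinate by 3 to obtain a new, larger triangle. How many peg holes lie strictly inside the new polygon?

By the shoelace formula, twice the signed area is |[6·5 − (-3)·3] + [(-3)·2 − (-1)·5] + [(-1)·3 − 6·2]| = 23, so the area is 11.5.
Summing gcd(|Δx|,|Δy|) over the edges gives the boundary count: gcd(9,2) + gcd(2,3) + gcd(7,1) = 1+1+1 = 3.
Scaling by 3 multiplies the area by 3² = 9 (so the new area is 207/2) and multiplies the boundary lattice-point count by 3, giving 9.
By Pick's theorem, the interior count of the dilated polygon is 207/2 − 9/2 + 1 = 100.

100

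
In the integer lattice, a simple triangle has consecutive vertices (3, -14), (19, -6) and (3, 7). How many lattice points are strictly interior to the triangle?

By the shoelace formula, twice the signed area is |[3·(-6) − 19·(-14)] + [19·7 − 3·(-6)] + [3·(-14) − 3·7]| = 336, so the area is 168.
Summing gcd(|Δx|,|Δy|) over the edges gives the boundary count: gcd(16,8) + gcd(16,13) + gcd(0,21) = 8+1+21 = 30.
By Pick's theorem A = I + B/2 − 1, so I = 168 − 30/2 + 1 = 154.

154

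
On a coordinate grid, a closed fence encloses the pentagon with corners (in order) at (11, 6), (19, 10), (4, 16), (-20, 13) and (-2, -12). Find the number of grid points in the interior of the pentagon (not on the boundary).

504

The shoelace formula gives twice the area as |[11·10 − 19·6] + [19·16 − 4·10] + [4·13 − (-20)·16] + [(-20)·(-12) − (-2)·13] + [(-2)·6 − 11·(-12)]| = 1018, so the area is 509.
Along each edge there are gcd(|Δx|,|Δy|)+1 lattice points, so counting each shared vertex once the boundary has gcd(8,4) + gcd(15,6) + gcd(24,3) + gcd(18,25) + gcd(13,18) = 4+3+3+1+1 = 12.
Pick's theorem gives I = A − B/2 + 1 = 509 − 12/2 + 1 = 504.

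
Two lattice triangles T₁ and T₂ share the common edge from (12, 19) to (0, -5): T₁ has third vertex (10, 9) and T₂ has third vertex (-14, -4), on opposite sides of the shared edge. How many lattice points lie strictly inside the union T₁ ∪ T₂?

208

The union is the simple quadrilateral with vertices (12, 19), (10, 9), (0, -5), (-14, -4) in order.
By the shoelace formula, twice the signed area is |[12·9 − 10·19] + [10·(-5) − 0·9] + [0·(-4) − (-14)·(-5)] + [(-14)·19 − 12·(-4)]| = 420, so the area is 210.
Along each edge there are gcd(|Δx|,|Δy|)+1 lattice points, so counting each shared vertex once the boundary has gcd(2,10) + gcd(10,14) + gcd(14,1) + gcd(26,23) = 2+2+1+1 = 6.
By Pick's theorem I = A − B/2 + 1 = 210 − 6/2 + 1 = 208.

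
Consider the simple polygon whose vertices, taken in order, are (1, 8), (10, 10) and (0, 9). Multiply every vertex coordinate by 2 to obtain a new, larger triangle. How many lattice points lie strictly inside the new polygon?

20

Using the shoelace formula, 2A = |[1·10 − 10·8] + [10·9 − 0·10] + [0·8 − 1·9]| = 11, so the area is 11/2.
Along each edge there are gcd(|Δx|,|Δy|)+1 lattice points, so counting each shared vertex once the boundary has gcd(9,2) + gcd(10,1) + gcd(1,1) = 1+1+1 = 3.
Scaling by 2 multiplies the area by 2² = 4 (so the new area is 22) and multiplies the boundary lattice-point count by 2, giving 6.
By Pick's theorem, the interior count of the dilated polygon is 22 − 6/2 + 1 = 20.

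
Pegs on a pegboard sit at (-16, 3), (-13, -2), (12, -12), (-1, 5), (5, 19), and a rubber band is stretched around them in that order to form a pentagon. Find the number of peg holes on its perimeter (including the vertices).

10

The number of boundary lattice points is Σ gcd(|Δx|,|Δy|) = gcd(3,5) + gcd(25,10) + gcd(13,17) + gcd(6,14) + gcd(21,16) = 1+5+1+2+1 = 10.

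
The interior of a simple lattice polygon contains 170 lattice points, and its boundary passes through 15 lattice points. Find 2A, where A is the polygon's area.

353

Pick's theorem states A = I + B/2 − 1, so A = 170 + 15/2 − 1 = 353/2.
Hence 2A = 353.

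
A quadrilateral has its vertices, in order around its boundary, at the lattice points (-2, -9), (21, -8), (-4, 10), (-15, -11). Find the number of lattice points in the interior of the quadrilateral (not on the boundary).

344

Using the shoelace formula, 2A = |((-2)·(-8) − 21·(-9)) + (21·10 − (-4)·(-8)) + ((-4)·(-11) − (-15)·10) + ((-15)·(-9) − (-2)·(-11))| = 690, so the area is 345.
Summing gcd(|Δx|,|Δy|) over the edges gives the boundary count: gcd(23,1) + gcd(25,18) + gcd(11,21) + gcd(13,2) = 1+1+1+1 = 4.
By Pick's theorem A = I + B/2 − 1, so I = 345 − 4/2 + 1 = 344.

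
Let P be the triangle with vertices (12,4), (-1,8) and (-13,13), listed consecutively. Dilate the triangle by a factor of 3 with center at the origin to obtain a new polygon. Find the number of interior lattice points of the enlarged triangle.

73

The shoelace formula gives twice the area as |[12·8 − (-1)·4] + [(-1)·13 − (-13)·8] + [(-13)·4 − 12·13]| = 17, so the area is 17/2.
Summing gcd(|Δx|,|Δy|) over the edges gives the boundary count: gcd(13,4) + gcd(12,5) + gcd(25,9) = 1+1+1 = 3.
Scaling by 3 multiplies the area by 3² = 9 (so the new area is 153/2) and multiplies the boundary lattice-point count by 3, giving 9.
By Pick's theorem, the interior count of the dilated polygon is 153/2 − 9/2 + 1 = 73.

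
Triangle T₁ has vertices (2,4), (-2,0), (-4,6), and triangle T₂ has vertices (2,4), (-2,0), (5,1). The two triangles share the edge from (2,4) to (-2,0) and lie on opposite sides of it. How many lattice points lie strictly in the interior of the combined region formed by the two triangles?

The union is the simple quadrilateral with vertices (2,4), (-4,6), (-2,0), (5,1) in order.
By the shoelace formula, twice the signed area is |[2·6 − (-4)·4] + [(-4)·0 − (-2)·6] + [(-2)·1 − 5·0] + [5·4 − 2·1]| = 56, so the area is 28.
Along each edge there are gcd(|Δx|,|Δy|)+1 lattice points, so counting each shared vertex once the boundary has gcd(6,2) + gcd(2,6) + gcd(7,1) + gcd(3,3) = 2+2+1+3 = 8.
By Pick's theorem I = A − B/2 + 1 = 28 − 8/2 + 1 = 25.

25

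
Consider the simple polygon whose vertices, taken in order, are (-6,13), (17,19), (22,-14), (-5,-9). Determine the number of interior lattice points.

By the shoelace formula, twice the signed area is |((-6)·19 − 17·13) + (17·(-14) − 22·19) + (22·(-9) − (-5)·(-14)) + ((-5)·13 − (-6)·(-9))| = 1378, so the area is 689.
The number of boundary lattice points is Σ gcd(|Δx|,|Δy|) = gcd(23,6) + gcd(5,33) + gcd(27,5) + gcd(1,22) = 1+1+1+1 = 4.
Pick's theorem gives I = A − B/2 + 1 = 689 − 4/2 + 1 = 688.

688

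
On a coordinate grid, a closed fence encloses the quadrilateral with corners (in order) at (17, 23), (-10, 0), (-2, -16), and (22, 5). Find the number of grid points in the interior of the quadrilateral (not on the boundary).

By the shoelace formula, twice the signed area is |[17·0 − (-10)·23] + [(-10)·(-16) − (-2)·0] + [(-2)·5 − 22·(-16)] + [22·23 − 17·5]| = 1153, so the area is 1153/2.
The number of boundary lattice points is Σ gcd(|Δx|,|Δy|) = gcd(27,23) + gcd(8,16) + gcd(24,21) + gcd(5,18) = 1+8+3+1 = 13.
By Pick's theorem A = I + B/2 − 1, so I = 1153/2 − 13/2 + 1 = 571.

571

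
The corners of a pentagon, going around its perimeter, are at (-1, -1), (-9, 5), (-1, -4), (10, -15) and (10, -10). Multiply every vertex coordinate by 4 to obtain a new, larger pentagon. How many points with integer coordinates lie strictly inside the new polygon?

Using the shoelace formula, 2A = |((-1)·5 − (-9)·(-1)) + ((-9)·(-4) − (-1)·5) + ((-1)·(-15) − 10·(-4)) + (10·(-10) − 10·(-15)) + (10·(-1) − (-1)·(-10))| = 112, so the area is 56.
Along each edge there are gcd(|Δx|,|Δy|)+1 lattice points, so counting each shared vertex once the boundary has gcd(8,6) + gcd(8,9) + gcd(11,11) + gcd(0,5) + gcd(11,9) = 2+1+11+5+1 = 20.
Scaling by 4 multiplies the area by 4² = 16 (so the new area is 896) and multiplies the boundary lattice-point count by 4, giving 80.
By Pick's theorem, the interior count of the dilated polygon is 896 − 80/2 + 1 = 857.

857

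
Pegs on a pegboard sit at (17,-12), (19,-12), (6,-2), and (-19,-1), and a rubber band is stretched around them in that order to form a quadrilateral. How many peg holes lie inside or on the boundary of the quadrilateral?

Using the shoelace formula, 2A = |[17·(-12) − 19·(-12)] + [19·(-2) − 6·(-12)] + [6·(-1) − (-19)·(-2)] + [(-19)·(-12) − 17·(-1)]| = 259, so the area is 129.5.
Along each edge there are gcd(|Δx|,|Δy|)+1 lattice points, so counting each shared vertex once the boundary has gcd(2,0) + gcd(13,10) + gcd(25,1) + gcd(36,11) = 2+1+1+1 = 5.
Pick's theorem gives I = A − B/2 + 1 = 129.5 − 5/2 + 1 = 128, so the closed region contains I + B = 128 + 5 = 133 lattice points.

133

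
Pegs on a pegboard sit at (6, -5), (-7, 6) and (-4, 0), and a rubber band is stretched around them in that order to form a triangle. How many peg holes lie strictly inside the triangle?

19

By the shoelace formula, twice the signed area is |[6·6 − (-7)·(-5)] + [(-7)·0 − (-4)·6] + [(-4)·(-5) − 6·0]| = 45, so the area is 22.5.
The number of boundary lattice points is Σ gcd(|Δx|,|Δy|) = gcd(13,11) + gcd(3,6) + gcd(10,5) = 1+3+5 = 9.
Pick's theorem gives I = A − B/2 + 1 = 22.5 − 9/2 + 1 = 19.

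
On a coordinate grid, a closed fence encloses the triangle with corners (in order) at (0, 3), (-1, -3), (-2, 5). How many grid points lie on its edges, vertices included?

Along each edge there are gcd(|Δx|,|Δy|)+1 lattice points, so counting each shared vertex once the boundary has gcd(1,6) + gcd(1,8) + gcd(2,2) = 1+1+2 = 4.

4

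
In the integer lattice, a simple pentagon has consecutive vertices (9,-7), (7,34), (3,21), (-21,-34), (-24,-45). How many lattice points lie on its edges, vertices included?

5

The number of boundary lattice points is Σ gcd(|Δx|,|Δy|) = gcd(2,41) + gcd(4,13) + gcd(24,55) + gcd(3,11) + gcd(33,38) = 1+1+1+1+1 = 5.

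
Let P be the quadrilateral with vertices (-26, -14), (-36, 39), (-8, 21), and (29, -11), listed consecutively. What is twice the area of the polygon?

3175

Using the shoelace formula, 2A = |[(-26)·39 − (-36)·(-14)] + [(-36)·21 − (-8)·39] + [(-8)·(-11) − 29·21] + [29·(-14) − (-26)·(-11)]| = 3175, so the area is 3175/2.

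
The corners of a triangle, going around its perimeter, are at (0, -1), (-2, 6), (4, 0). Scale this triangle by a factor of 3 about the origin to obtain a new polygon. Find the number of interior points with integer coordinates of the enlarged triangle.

124

By the shoelace formula, twice the signed area is |[0·6 − (-2)·(-1)] + [(-2)·0 − 4·6] + [4·(-1) − 0·0]| = 30, so the area is 15.
Summing gcd(|Δx|,|Δy|) over the edges gives the boundary count: gcd(2,7) + gcd(6,6) + gcd(4,1) = 1+6+1 = 8.
Scaling by 3 multiplies the area by 3² = 9 (so the new area is 135) and multiplies the boundary lattice-point count by 3, giving 24.
By Pick's theorem, the interior count of the dilated polygon is 135 − 24/2 + 1 = 124.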